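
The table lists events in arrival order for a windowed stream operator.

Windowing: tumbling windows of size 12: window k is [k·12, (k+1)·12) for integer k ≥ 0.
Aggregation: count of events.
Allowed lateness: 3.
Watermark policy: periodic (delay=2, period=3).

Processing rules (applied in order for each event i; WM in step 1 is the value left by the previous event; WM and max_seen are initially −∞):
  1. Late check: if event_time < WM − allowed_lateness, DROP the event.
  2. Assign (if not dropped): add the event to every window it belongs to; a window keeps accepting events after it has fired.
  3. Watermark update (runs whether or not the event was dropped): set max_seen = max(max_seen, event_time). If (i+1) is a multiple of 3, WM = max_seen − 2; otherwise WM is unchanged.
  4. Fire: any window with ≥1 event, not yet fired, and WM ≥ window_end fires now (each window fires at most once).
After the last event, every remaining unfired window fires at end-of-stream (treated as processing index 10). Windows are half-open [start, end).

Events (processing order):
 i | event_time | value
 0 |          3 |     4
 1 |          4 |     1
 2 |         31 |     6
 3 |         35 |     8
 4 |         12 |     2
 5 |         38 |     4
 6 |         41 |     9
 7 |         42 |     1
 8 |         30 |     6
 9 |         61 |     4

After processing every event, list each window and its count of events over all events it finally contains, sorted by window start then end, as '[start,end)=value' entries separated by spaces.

i=0 t=3 v=4: → [0,12); WM=−∞
i=1 t=4 v=1: → [0,12); WM=−∞
i=2 t=31 v=6: → [24,36); WM=29; [0,12) fires=2
i=3 t=35 v=8: → [24,36); WM=29
i=4 t=12 v=2: DROP (t<29-3); WM=29
i=5 t=38 v=4: → [36,48); WM=36; [24,36) fires=2
i=6 t=41 v=9: → [36,48); WM=36
i=7 t=42 v=1: → [36,48); WM=36
i=8 t=30 v=6: DROP (t<36-3); WM=40
i=9 t=61 v=4: → [60,72); WM=40

[0,12)=2 [24,36)=2 [36,48)=3 [60,72)=1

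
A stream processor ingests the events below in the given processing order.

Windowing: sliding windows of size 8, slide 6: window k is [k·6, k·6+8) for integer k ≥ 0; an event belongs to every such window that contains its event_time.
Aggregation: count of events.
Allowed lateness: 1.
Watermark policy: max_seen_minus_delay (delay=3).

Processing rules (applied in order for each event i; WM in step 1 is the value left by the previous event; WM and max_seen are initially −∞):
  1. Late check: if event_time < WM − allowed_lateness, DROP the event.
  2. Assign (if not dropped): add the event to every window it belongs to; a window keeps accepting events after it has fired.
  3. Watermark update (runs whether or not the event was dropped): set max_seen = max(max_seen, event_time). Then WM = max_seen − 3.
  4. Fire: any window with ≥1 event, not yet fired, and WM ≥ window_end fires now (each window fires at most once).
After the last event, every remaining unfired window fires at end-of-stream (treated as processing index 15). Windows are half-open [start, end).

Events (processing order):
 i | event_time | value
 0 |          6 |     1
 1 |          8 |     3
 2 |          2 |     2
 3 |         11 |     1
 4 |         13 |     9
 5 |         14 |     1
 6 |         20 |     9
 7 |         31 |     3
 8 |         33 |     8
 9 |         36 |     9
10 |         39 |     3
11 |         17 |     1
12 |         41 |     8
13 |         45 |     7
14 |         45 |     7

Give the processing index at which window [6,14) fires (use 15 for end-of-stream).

i=0 t=6 v=1: → [6,14),[0,8); WM=3
i=1 t=8 v=3: → [6,14); WM=5
i=2 t=2 v=2: DROP (t<5-1); WM=5
i=3 t=11 v=1: → [6,14); WM=8; [0,8) fires=1
i=4 t=13 v=9: → [12,20),[6,14); WM=10
i=5 t=14 v=1: → [12,20); WM=11
i=6 t=20 v=9: → [18,26); WM=17; [6,14) fires=4
i=7 t=31 v=3: → [30,38),[24,32); WM=28; [12,20) fires=2 [18,26) fires=1
i=8 t=33 v=8: → [30,38); WM=30
i=9 t=36 v=9: → [36,44),[30,38); WM=33; [24,32) fires=1
i=10 t=39 v=3: → [36,44); WM=36
i=11 t=17 v=1: DROP (t<36-1); WM=36
i=12 t=41 v=8: → [36,44); WM=38; [30,38) fires=3
i=13 t=45 v=7: → [42,50); WM=42
i=14 t=45 v=7: → [42,50); WM=42

6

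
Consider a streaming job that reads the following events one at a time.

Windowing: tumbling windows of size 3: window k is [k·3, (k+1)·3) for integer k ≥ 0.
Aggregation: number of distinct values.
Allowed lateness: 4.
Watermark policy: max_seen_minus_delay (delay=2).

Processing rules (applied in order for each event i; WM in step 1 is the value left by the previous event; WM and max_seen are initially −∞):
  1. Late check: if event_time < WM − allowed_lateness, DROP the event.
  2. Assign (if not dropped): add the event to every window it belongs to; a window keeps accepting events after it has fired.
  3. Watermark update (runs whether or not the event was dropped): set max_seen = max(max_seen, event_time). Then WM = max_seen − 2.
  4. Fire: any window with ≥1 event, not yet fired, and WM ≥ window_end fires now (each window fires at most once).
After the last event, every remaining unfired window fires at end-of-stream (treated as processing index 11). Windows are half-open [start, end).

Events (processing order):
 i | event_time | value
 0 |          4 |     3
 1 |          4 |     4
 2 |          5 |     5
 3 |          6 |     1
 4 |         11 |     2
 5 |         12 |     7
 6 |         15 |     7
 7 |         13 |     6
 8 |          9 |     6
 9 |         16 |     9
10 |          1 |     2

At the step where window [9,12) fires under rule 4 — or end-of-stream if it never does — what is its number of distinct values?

1

i=0 t=4 v=3: → [3,6); WM=2
i=1 t=4 v=4: → [3,6); WM=2
i=2 t=5 v=5: → [3,6); WM=3
i=3 t=6 v=1: → [6,9); WM=4
i=4 t=11 v=2: → [9,12); WM=9; [3,6) fires=3 [6,9) fires=1
i=5 t=12 v=7: → [12,15); WM=10
i=6 t=15 v=7: → [15,18); WM=13; [9,12) fires=1
i=7 t=13 v=6: → [12,15); WM=13
i=8 t=9 v=6: → [9,12); WM=13
i=9 t=16 v=9: → [15,18); WM=14
i=10 t=1 v=2: DROP (t<14-4); WM=14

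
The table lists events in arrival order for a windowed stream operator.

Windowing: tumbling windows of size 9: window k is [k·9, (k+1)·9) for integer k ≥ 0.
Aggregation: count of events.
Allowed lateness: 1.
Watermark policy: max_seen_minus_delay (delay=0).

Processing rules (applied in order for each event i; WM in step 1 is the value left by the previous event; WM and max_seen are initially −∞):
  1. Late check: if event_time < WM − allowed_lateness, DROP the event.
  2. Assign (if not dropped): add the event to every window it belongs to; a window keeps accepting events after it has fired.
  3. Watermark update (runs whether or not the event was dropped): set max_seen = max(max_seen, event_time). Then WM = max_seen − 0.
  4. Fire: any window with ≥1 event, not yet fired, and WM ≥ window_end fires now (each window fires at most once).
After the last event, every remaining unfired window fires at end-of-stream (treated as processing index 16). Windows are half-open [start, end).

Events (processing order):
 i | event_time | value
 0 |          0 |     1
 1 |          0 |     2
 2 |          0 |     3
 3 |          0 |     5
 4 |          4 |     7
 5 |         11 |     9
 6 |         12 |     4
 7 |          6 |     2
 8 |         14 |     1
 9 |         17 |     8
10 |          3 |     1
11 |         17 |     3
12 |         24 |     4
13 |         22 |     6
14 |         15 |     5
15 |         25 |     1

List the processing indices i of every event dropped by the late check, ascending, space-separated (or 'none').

7 10 13 14

i=0 t=0 v=1: → [0,9); WM=0
i=1 t=0 v=2: → [0,9); WM=0
i=2 t=0 v=3: → [0,9); WM=0
i=3 t=0 v=5: → [0,9); WM=0
i=4 t=4 v=7: → [0,9); WM=4
i=5 t=11 v=9: → [9,18); WM=11; [0,9) fires=5
i=6 t=12 v=4: → [9,18); WM=12
i=7 t=6 v=2: DROP (t<12-1); WM=12
i=8 t=14 v=1: → [9,18); WM=14
i=9 t=17 v=8: → [9,18); WM=17
i=10 t=3 v=1: DROP (t<17-1); WM=17
i=11 t=17 v=3: → [9,18); WM=17
i=12 t=24 v=4: → [18,27); WM=24; [9,18) fires=5
i=13 t=22 v=6: DROP (t<24-1); WM=24
i=14 t=15 v=5: DROP (t<24-1); WM=24
i=15 t=25 v=1: → [18,27); WM=25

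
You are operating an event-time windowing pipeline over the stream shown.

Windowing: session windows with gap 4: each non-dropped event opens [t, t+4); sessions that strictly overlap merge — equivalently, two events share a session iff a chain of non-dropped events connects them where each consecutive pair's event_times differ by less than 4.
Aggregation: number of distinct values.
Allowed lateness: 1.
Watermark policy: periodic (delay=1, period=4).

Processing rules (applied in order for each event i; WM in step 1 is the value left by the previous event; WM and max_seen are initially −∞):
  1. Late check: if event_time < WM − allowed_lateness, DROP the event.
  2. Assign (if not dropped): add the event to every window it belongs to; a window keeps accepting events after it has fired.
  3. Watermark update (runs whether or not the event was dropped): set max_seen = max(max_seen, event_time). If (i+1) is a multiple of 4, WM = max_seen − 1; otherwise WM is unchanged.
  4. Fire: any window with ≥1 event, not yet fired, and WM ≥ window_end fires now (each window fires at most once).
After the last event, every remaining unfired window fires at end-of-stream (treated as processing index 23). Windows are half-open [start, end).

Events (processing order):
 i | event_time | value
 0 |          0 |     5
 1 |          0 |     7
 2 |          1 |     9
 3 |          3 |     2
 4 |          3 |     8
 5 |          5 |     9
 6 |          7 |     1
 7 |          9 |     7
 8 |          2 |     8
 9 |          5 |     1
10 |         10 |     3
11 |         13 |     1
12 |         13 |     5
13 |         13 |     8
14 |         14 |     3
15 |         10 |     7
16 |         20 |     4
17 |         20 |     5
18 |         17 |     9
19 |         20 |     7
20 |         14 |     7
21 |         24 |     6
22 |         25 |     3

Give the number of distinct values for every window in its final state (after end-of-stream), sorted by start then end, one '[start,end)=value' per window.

[0,24)=8 [24,29)=2

i=0 t=0 v=5: → [0,4); WM=−∞
i=1 t=0 v=7: → [0,4); WM=−∞
i=2 t=1 v=9: → [0,5); WM=−∞
i=3 t=3 v=2: → [0,7); WM=2
i=4 t=3 v=8: → [0,7); WM=2
i=5 t=5 v=9: → [0,9); WM=2
i=6 t=7 v=1: → [0,11); WM=2
i=7 t=9 v=7: → [0,13); WM=8
i=8 t=2 v=8: DROP (t<8-1); WM=8
i=9 t=5 v=1: DROP (t<8-1); WM=8
i=10 t=10 v=3: → [0,14); WM=8
i=11 t=13 v=1: → [0,17); WM=12
i=12 t=13 v=5: → [0,17); WM=12
i=13 t=13 v=8: → [0,17); WM=12
i=14 t=14 v=3: → [0,18); WM=12
i=15 t=10 v=7: DROP (t<12-1); WM=13
i=16 t=20 v=4: → [20,24); WM=13
i=17 t=20 v=5: → [20,24); WM=13
i=18 t=17 v=9: → [0,24); WM=13
i=19 t=20 v=7: → [0,24); WM=19
i=20 t=14 v=7: DROP (t<19-1); WM=19
i=21 t=24 v=6: → [24,28); WM=19
i=22 t=25 v=3: → [24,29); WM=19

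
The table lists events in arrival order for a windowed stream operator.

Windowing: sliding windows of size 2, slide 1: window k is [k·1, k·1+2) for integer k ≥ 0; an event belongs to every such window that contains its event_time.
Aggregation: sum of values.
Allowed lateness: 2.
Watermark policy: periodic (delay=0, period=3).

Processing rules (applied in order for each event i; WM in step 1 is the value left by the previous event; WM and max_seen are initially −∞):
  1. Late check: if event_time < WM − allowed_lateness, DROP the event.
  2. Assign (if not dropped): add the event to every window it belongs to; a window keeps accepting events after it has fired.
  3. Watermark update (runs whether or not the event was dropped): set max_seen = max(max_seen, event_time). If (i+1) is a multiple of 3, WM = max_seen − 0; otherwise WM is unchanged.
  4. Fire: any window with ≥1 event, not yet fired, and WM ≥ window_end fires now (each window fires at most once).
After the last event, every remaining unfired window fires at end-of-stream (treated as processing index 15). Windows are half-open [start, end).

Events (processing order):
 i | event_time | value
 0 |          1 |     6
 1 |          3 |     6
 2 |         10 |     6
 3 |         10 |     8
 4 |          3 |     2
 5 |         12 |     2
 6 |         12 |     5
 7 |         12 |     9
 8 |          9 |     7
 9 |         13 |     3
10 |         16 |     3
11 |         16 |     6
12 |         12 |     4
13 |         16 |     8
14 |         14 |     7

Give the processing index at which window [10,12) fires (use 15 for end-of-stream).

i=0 t=1 v=6: → [1,3),[0,2); WM=−∞
i=1 t=3 v=6: → [3,5),[2,4); WM=−∞
i=2 t=10 v=6: → [10,12),[9,11); WM=10; [0,2) fires=6 [1,3) fires=6 [2,4) fires=6 [3,5) fires=6
i=3 t=10 v=8: → [10,12),[9,11); WM=10
i=4 t=3 v=2: DROP (t<10-2); WM=10
i=5 t=12 v=2: → [12,14),[11,13); WM=12; [9,11) fires=14 [10,12) fires=14
i=6 t=12 v=5: → [12,14),[11,13); WM=12
i=7 t=12 v=9: → [12,14),[11,13); WM=12
i=8 t=9 v=7: DROP (t<12-2); WM=12
i=9 t=13 v=3: → [13,15),[12,14); WM=12
i=10 t=16 v=3: → [16,18),[15,17); WM=12
i=11 t=16 v=6: → [16,18),[15,17); WM=16; [11,13) fires=16 [12,14) fires=19 [13,15) fires=3
i=12 t=12 v=4: DROP (t<16-2); WM=16
i=13 t=16 v=8: → [16,18),[15,17); WM=16
i=14 t=14 v=7: → [14,16),[13,15); WM=16; [14,16) fires=7

5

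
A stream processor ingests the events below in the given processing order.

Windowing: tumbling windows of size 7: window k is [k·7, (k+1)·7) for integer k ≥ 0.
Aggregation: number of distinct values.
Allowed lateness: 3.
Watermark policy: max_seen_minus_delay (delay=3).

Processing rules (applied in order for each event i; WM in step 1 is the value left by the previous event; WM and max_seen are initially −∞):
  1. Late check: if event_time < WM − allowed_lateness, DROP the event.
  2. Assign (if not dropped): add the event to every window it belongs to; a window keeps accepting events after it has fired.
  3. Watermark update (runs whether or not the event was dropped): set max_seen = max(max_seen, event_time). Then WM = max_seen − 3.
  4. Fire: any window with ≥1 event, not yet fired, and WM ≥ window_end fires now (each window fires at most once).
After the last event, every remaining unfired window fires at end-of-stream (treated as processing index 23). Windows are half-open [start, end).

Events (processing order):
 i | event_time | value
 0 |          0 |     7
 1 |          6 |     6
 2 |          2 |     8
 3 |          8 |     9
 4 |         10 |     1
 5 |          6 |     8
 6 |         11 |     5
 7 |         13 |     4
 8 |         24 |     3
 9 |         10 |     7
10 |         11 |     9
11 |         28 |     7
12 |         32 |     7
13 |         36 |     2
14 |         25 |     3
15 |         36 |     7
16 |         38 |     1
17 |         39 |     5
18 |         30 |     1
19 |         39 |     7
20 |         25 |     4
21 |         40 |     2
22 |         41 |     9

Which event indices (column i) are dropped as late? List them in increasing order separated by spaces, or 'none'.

9 10 14 18 20

i=0 t=0 v=7: → [0,7); WM=-3
i=1 t=6 v=6: → [0,7); WM=3
i=2 t=2 v=8: → [0,7); WM=3
i=3 t=8 v=9: → [7,14); WM=5
i=4 t=10 v=1: → [7,14); WM=7; [0,7) fires=3
i=5 t=6 v=8: → [0,7); WM=7
i=6 t=11 v=5: → [7,14); WM=8
i=7 t=13 v=4: → [7,14); WM=10
i=8 t=24 v=3: → [21,28); WM=21; [7,14) fires=4
i=9 t=10 v=7: DROP (t<21-3); WM=21
i=10 t=11 v=9: DROP (t<21-3); WM=21
i=11 t=28 v=7: → [28,35); WM=25
i=12 t=32 v=7: → [28,35); WM=29; [21,28) fires=1
i=13 t=36 v=2: → [35,42); WM=33
i=14 t=25 v=3: DROP (t<33-3); WM=33
i=15 t=36 v=7: → [35,42); WM=33
i=16 t=38 v=1: → [35,42); WM=35; [28,35) fires=1
i=17 t=39 v=5: → [35,42); WM=36
i=18 t=30 v=1: DROP (t<36-3); WM=36
i=19 t=39 v=7: → [35,42); WM=36
i=20 t=25 v=4: DROP (t<36-3); WM=36
i=21 t=40 v=2: → [35,42); WM=37
i=22 t=41 v=9: → [35,42); WM=38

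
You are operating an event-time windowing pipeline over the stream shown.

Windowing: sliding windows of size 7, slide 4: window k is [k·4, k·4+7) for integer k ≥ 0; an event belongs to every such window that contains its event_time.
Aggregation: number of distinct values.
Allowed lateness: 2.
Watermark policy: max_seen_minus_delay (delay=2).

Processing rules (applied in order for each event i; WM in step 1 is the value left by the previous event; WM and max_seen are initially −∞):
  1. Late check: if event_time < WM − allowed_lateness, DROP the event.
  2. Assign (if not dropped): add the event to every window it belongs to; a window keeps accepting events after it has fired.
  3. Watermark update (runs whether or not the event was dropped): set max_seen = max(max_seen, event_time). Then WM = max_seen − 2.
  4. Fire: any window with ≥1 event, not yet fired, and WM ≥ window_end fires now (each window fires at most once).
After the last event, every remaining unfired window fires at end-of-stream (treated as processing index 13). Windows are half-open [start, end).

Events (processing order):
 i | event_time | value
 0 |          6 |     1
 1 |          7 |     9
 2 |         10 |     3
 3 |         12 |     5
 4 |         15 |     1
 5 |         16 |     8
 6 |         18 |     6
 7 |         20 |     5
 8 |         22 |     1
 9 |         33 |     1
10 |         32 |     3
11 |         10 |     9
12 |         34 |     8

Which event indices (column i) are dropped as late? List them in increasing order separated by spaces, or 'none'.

i=0 t=6 v=1: → [4,11),[0,7); WM=4
i=1 t=7 v=9: → [4,11); WM=5
i=2 t=10 v=3: → [8,15),[4,11); WM=8; [0,7) fires=1
i=3 t=12 v=5: → [12,19),[8,15); WM=10
i=4 t=15 v=1: → [12,19); WM=13; [4,11) fires=3
i=5 t=16 v=8: → [16,23),[12,19); WM=14
i=6 t=18 v=6: → [16,23),[12,19); WM=16; [8,15) fires=2
i=7 t=20 v=5: → [20,27),[16,23); WM=18
i=8 t=22 v=1: → [20,27),[16,23); WM=20; [12,19) fires=4
i=9 t=33 v=1: → [32,39),[28,35); WM=31; [16,23) fires=4 [20,27) fires=2
i=10 t=32 v=3: → [32,39),[28,35); WM=31
i=11 t=10 v=9: DROP (t<31-2); WM=31
i=12 t=34 v=8: → [32,39),[28,35); WM=32

11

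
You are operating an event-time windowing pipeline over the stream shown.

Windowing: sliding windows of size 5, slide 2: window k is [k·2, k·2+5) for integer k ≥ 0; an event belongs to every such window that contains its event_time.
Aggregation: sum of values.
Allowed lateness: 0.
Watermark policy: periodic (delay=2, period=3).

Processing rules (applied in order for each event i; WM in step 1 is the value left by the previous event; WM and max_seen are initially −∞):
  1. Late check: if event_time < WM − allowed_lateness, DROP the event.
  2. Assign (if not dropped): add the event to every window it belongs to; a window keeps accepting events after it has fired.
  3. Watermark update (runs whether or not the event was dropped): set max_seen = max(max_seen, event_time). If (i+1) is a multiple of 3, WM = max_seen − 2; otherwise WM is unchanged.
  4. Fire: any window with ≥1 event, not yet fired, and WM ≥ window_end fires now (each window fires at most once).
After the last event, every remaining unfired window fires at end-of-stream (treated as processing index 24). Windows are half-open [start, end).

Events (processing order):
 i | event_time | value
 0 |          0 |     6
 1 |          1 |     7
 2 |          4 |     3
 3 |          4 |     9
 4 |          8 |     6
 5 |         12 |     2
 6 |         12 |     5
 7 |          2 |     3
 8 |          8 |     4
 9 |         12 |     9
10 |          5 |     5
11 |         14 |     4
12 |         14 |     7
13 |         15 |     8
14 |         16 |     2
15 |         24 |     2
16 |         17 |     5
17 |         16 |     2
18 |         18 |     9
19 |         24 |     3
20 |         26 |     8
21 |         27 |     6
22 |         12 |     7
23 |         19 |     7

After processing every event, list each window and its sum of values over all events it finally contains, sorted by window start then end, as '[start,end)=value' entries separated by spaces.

i=0 t=0 v=6: → [0,5); WM=−∞
i=1 t=1 v=7: → [0,5); WM=−∞
i=2 t=4 v=3: → [4,9),[2,7),[0,5); WM=2
i=3 t=4 v=9: → [4,9),[2,7),[0,5); WM=2
i=4 t=8 v=6: → [8,13),[6,11),[4,9); WM=2
i=5 t=12 v=2: → [12,17),[10,15),[8,13); WM=10; [0,5) fires=25 [2,7) fires=12 [4,9) fires=18
i=6 t=12 v=5: → [12,17),[10,15),[8,13); WM=10
i=7 t=2 v=3: DROP (t<10-0); WM=10
i=8 t=8 v=4: DROP (t<10-0); WM=10
i=9 t=12 v=9: → [12,17),[10,15),[8,13); WM=10
i=10 t=5 v=5: DROP (t<10-0); WM=10
i=11 t=14 v=4: → [14,19),[12,17),[10,15); WM=12; [6,11) fires=6
i=12 t=14 v=7: → [14,19),[12,17),[10,15); WM=12
i=13 t=15 v=8: → [14,19),[12,17); WM=12
i=14 t=16 v=2: → [16,21),[14,19),[12,17); WM=14; [8,13) fires=22
i=15 t=24 v=2: → [24,29),[22,27),[20,25); WM=14
i=16 t=17 v=5: → [16,21),[14,19); WM=14
i=17 t=16 v=2: → [16,21),[14,19),[12,17); WM=22; [10,15) fires=27 [12,17) fires=39 [14,19) fires=28 [16,21) fires=9
i=18 t=18 v=9: DROP (t<22-0); WM=22
i=19 t=24 v=3: → [24,29),[22,27),[20,25); WM=22
i=20 t=26 v=8: → [26,31),[24,29),[22,27); WM=24
i=21 t=27 v=6: → [26,31),[24,29); WM=24
i=22 t=12 v=7: DROP (t<24-0); WM=24
i=23 t=19 v=7: DROP (t<24-0); WM=25; [20,25) fires=5

[0,5)=25 [2,7)=12 [4,9)=18 [6,11)=6 [8,13)=22 [10,15)=27 [12,17)=39 [14,19)=28 [16,21)=9 [20,25)=5 [22,27)=13 [24,29)=19 [26,31)=14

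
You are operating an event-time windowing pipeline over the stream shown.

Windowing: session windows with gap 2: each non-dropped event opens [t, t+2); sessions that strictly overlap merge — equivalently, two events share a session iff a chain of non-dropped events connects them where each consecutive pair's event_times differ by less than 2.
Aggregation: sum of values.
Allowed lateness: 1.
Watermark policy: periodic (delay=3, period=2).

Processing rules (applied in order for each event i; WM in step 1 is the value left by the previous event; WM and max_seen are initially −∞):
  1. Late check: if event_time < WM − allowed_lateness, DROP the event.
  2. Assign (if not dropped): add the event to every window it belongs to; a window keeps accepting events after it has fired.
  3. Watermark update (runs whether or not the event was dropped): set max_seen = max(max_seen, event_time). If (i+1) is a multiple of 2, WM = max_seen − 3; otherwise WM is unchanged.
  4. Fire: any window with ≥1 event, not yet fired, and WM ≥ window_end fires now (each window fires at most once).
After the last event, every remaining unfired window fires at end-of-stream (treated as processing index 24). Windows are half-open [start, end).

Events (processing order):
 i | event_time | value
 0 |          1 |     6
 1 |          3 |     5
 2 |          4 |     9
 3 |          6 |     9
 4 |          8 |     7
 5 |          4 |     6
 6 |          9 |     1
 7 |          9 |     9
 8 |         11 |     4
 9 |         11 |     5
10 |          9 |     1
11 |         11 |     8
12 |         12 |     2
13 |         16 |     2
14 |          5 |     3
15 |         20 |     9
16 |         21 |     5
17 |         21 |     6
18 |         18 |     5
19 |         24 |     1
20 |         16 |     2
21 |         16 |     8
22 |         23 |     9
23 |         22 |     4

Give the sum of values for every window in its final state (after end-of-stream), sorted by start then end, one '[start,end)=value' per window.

[1,3)=6 [3,6)=20 [6,8)=9 [8,11)=18 [11,14)=19 [16,18)=2 [18,20)=5 [20,26)=34

i=0 t=1 v=6: → [1,3); WM=−∞
i=1 t=3 v=5: → [3,5); WM=0
i=2 t=4 v=9: → [3,6); WM=0
i=3 t=6 v=9: → [6,8); WM=3
i=4 t=8 v=7: → [8,10); WM=3
i=5 t=4 v=6: → [3,6); WM=5
i=6 t=9 v=1: → [8,11); WM=5
i=7 t=9 v=9: → [8,11); WM=6
i=8 t=11 v=4: → [11,13); WM=6
i=9 t=11 v=5: → [11,13); WM=8
i=10 t=9 v=1: → [8,11); WM=8
i=11 t=11 v=8: → [11,13); WM=8
i=12 t=12 v=2: → [11,14); WM=8
i=13 t=16 v=2: → [16,18); WM=13
i=14 t=5 v=3: DROP (t<13-1); WM=13
i=15 t=20 v=9: → [20,22); WM=17
i=16 t=21 v=5: → [20,23); WM=17
i=17 t=21 v=6: → [20,23); WM=18
i=18 t=18 v=5: → [18,20); WM=18
i=19 t=24 v=1: → [24,26); WM=21
i=20 t=16 v=2: DROP (t<21-1); WM=21
i=21 t=16 v=8: DROP (t<21-1); WM=21
i=22 t=23 v=9: → [23,26); WM=21
i=23 t=22 v=4: → [20,26); WM=21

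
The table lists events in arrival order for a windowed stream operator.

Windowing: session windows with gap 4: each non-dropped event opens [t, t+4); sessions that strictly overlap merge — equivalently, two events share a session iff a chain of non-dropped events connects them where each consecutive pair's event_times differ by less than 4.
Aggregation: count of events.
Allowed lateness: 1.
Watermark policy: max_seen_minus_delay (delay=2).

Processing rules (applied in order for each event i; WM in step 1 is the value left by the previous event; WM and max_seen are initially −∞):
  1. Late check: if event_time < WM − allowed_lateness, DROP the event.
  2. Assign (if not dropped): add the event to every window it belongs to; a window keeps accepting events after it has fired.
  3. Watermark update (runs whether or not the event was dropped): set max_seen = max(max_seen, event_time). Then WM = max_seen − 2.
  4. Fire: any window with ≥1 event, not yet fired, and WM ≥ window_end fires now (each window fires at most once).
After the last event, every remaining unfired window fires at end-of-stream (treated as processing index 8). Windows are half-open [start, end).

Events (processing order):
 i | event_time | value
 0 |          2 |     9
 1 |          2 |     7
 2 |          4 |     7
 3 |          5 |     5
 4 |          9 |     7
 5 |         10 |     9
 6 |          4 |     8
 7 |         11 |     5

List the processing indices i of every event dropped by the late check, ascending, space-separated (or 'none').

6

i=0 t=2 v=9: → [2,6); WM=0
i=1 t=2 v=7: → [2,6); WM=0
i=2 t=4 v=7: → [2,8); WM=2
i=3 t=5 v=5: → [2,9); WM=3
i=4 t=9 v=7: → [9,13); WM=7
i=5 t=10 v=9: → [9,14); WM=8
i=6 t=4 v=8: DROP (t<8-1); WM=8
i=7 t=11 v=5: → [9,15); WM=9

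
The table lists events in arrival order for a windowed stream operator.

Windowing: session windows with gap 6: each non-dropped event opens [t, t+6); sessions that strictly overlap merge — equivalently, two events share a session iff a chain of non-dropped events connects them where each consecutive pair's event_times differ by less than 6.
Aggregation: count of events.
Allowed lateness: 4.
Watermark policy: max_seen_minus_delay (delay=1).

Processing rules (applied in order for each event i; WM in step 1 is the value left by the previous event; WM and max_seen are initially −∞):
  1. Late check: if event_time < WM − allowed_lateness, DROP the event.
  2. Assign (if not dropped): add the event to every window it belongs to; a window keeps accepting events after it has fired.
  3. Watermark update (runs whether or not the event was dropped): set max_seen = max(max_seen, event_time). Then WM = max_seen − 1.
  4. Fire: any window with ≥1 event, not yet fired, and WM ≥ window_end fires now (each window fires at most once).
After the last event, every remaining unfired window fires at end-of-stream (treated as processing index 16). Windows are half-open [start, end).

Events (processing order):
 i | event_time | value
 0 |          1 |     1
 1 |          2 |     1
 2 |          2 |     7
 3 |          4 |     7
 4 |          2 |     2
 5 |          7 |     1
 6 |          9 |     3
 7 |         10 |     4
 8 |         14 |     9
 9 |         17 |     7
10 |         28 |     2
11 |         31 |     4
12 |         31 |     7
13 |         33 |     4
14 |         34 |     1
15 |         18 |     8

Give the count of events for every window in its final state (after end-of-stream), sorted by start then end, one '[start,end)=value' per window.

i=0 t=1 v=1: → [1,7); WM=0
i=1 t=2 v=1: → [1,8); WM=1
i=2 t=2 v=7: → [1,8); WM=1
i=3 t=4 v=7: → [1,10); WM=3
i=4 t=2 v=2: → [1,10); WM=3
i=5 t=7 v=1: → [1,13); WM=6
i=6 t=9 v=3: → [1,15); WM=8
i=7 t=10 v=4: → [1,16); WM=9
i=8 t=14 v=9: → [1,20); WM=13
i=9 t=17 v=7: → [1,23); WM=16
i=10 t=28 v=2: → [28,34); WM=27
i=11 t=31 v=4: → [28,37); WM=30
i=12 t=31 v=7: → [28,37); WM=30
i=13 t=33 v=4: → [28,39); WM=32
i=14 t=34 v=1: → [28,40); WM=33
i=15 t=18 v=8: DROP (t<33-4); WM=33

[1,23)=10 [28,40)=5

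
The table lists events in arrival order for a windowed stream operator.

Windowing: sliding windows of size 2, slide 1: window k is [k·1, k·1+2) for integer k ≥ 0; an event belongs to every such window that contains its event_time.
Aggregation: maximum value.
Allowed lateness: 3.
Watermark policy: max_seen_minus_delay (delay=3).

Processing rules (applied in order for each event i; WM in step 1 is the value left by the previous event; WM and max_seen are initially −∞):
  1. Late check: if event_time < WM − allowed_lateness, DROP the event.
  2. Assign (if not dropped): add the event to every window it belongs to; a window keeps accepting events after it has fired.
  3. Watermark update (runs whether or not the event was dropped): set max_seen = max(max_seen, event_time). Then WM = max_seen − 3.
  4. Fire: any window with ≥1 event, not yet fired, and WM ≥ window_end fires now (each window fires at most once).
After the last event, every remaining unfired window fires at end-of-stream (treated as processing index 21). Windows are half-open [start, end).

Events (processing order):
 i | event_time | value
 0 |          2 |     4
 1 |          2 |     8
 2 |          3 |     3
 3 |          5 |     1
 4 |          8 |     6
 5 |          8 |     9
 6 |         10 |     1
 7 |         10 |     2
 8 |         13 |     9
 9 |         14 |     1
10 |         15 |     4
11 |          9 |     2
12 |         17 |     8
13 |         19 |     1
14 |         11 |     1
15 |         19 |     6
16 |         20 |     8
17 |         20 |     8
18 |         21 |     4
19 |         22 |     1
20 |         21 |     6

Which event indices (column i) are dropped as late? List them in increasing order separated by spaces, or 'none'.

14

i=0 t=2 v=4: → [2,4),[1,3); WM=-1
i=1 t=2 v=8: → [2,4),[1,3); WM=-1
i=2 t=3 v=3: → [3,5),[2,4); WM=0
i=3 t=5 v=1: → [5,7),[4,6); WM=2
i=4 t=8 v=6: → [8,10),[7,9); WM=5; [1,3) fires=8 [2,4) fires=8 [3,5) fires=3
i=5 t=8 v=9: → [8,10),[7,9); WM=5
i=6 t=10 v=1: → [10,12),[9,11); WM=7; [4,6) fires=1 [5,7) fires=1
i=7 t=10 v=2: → [10,12),[9,11); WM=7
i=8 t=13 v=9: → [13,15),[12,14); WM=10; [7,9) fires=9 [8,10) fires=9
i=9 t=14 v=1: → [14,16),[13,15); WM=11; [9,11) fires=2
i=10 t=15 v=4: → [15,17),[14,16); WM=12; [10,12) fires=2
i=11 t=9 v=2: → [9,11),[8,10); WM=12
i=12 t=17 v=8: → [17,19),[16,18); WM=14; [12,14) fires=9
i=13 t=19 v=1: → [19,21),[18,20); WM=16; [13,15) fires=9 [14,16) fires=4
i=14 t=11 v=1: DROP (t<16-3); WM=16
i=15 t=19 v=6: → [19,21),[18,20); WM=16
i=16 t=20 v=8: → [20,22),[19,21); WM=17; [15,17) fires=4
i=17 t=20 v=8: → [20,22),[19,21); WM=17
i=18 t=21 v=4: → [21,23),[20,22); WM=18; [16,18) fires=8
i=19 t=22 v=1: → [22,24),[21,23); WM=19; [17,19) fires=8
i=20 t=21 v=6: → [21,23),[20,22); WM=19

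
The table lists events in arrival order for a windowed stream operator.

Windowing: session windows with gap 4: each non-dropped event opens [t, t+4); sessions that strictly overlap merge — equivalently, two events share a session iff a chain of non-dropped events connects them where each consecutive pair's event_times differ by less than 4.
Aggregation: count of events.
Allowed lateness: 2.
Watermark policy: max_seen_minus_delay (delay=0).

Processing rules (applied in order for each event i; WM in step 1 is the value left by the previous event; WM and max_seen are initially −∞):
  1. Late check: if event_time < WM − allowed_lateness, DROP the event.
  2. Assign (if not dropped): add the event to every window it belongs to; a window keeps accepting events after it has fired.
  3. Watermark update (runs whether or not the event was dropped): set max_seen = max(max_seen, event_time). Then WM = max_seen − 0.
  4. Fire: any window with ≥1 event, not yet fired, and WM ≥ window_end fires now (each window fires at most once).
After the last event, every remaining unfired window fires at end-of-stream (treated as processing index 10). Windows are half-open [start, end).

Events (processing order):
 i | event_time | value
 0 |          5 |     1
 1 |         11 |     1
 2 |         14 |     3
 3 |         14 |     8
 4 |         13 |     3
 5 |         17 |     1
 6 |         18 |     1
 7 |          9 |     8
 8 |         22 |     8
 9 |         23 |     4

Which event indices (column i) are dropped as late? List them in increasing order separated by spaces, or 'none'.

7

i=0 t=5 v=1: → [5,9); WM=5
i=1 t=11 v=1: → [11,15); WM=11
i=2 t=14 v=3: → [11,18); WM=14
i=3 t=14 v=8: → [11,18); WM=14
i=4 t=13 v=3: → [11,18); WM=14
i=5 t=17 v=1: → [11,21); WM=17
i=6 t=18 v=1: → [11,22); WM=18
i=7 t=9 v=8: DROP (t<18-2); WM=18
i=8 t=22 v=8: → [22,26); WM=22
i=9 t=23 v=4: → [22,27); WM=23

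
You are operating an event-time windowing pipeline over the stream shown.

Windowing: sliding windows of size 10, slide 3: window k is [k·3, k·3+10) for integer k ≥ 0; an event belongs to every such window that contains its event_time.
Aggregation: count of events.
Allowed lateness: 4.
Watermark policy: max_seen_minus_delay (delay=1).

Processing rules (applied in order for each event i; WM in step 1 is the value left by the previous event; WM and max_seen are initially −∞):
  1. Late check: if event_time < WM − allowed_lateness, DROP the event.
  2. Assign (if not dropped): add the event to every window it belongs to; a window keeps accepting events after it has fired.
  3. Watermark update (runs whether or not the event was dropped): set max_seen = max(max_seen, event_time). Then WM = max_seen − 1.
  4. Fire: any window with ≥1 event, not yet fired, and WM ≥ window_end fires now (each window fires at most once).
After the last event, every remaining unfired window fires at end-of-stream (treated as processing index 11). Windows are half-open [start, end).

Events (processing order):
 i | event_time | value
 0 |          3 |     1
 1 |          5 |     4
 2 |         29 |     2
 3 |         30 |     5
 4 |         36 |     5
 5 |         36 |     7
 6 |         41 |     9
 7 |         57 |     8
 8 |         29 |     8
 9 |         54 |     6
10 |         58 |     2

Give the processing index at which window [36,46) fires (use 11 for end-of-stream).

7

i=0 t=3 v=1: → [3,13),[0,10); WM=2
i=1 t=5 v=4: → [3,13),[0,10); WM=4
i=2 t=29 v=2: → [27,37),[24,34),[21,31); WM=28; [0,10) fires=2 [3,13) fires=2
i=3 t=30 v=5: → [30,40),[27,37),[24,34),[21,31); WM=29
i=4 t=36 v=5: → [36,46),[33,43),[30,40),[27,37); WM=35; [21,31) fires=2 [24,34) fires=2
i=5 t=36 v=7: → [36,46),[33,43),[30,40),[27,37); WM=35
i=6 t=41 v=9: → [39,49),[36,46),[33,43); WM=40; [27,37) fires=4 [30,40) fires=3
i=7 t=57 v=8: → [57,67),[54,64),[51,61),[48,58); WM=56; [33,43) fires=3 [36,46) fires=3 [39,49) fires=1
i=8 t=29 v=8: DROP (t<56-4); WM=56
i=9 t=54 v=6: → [54,64),[51,61),[48,58),[45,55); WM=56; [45,55) fires=1
i=10 t=58 v=2: → [57,67),[54,64),[51,61); WM=57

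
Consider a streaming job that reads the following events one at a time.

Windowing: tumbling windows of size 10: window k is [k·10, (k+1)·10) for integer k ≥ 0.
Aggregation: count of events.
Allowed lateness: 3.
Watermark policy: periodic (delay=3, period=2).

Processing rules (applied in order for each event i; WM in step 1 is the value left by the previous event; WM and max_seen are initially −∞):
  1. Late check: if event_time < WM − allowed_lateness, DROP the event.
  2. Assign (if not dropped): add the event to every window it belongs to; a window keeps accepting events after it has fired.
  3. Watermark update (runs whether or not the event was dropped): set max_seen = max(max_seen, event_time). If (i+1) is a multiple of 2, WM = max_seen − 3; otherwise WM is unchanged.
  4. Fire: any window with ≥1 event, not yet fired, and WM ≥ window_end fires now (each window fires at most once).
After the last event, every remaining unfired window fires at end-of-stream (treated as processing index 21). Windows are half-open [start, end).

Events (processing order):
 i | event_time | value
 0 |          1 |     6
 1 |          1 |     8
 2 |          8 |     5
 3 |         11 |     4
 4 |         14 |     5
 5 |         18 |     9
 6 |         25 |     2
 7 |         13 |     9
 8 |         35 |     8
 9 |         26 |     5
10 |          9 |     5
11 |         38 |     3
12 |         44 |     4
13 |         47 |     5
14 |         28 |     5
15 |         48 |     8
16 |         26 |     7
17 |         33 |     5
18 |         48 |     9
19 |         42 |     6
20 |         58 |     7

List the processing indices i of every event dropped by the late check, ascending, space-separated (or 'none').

10 14 16 17

i=0 t=1 v=6: → [0,10); WM=−∞
i=1 t=1 v=8: → [0,10); WM=-2
i=2 t=8 v=5: → [0,10); WM=-2
i=3 t=11 v=4: → [10,20); WM=8
i=4 t=14 v=5: → [10,20); WM=8
i=5 t=18 v=9: → [10,20); WM=15; [0,10) fires=3
i=6 t=25 v=2: → [20,30); WM=15
i=7 t=13 v=9: → [10,20); WM=22; [10,20) fires=4
i=8 t=35 v=8: → [30,40); WM=22
i=9 t=26 v=5: → [20,30); WM=32; [20,30) fires=2
i=10 t=9 v=5: DROP (t<32-3); WM=32
i=11 t=38 v=3: → [30,40); WM=35
i=12 t=44 v=4: → [40,50); WM=35
i=13 t=47 v=5: → [40,50); WM=44; [30,40) fires=2
i=14 t=28 v=5: DROP (t<44-3); WM=44
i=15 t=48 v=8: → [40,50); WM=45
i=16 t=26 v=7: DROP (t<45-3); WM=45
i=17 t=33 v=5: DROP (t<45-3); WM=45
i=18 t=48 v=9: → [40,50); WM=45
i=19 t=42 v=6: → [40,50); WM=45
i=20 t=58 v=7: → [50,60); WM=45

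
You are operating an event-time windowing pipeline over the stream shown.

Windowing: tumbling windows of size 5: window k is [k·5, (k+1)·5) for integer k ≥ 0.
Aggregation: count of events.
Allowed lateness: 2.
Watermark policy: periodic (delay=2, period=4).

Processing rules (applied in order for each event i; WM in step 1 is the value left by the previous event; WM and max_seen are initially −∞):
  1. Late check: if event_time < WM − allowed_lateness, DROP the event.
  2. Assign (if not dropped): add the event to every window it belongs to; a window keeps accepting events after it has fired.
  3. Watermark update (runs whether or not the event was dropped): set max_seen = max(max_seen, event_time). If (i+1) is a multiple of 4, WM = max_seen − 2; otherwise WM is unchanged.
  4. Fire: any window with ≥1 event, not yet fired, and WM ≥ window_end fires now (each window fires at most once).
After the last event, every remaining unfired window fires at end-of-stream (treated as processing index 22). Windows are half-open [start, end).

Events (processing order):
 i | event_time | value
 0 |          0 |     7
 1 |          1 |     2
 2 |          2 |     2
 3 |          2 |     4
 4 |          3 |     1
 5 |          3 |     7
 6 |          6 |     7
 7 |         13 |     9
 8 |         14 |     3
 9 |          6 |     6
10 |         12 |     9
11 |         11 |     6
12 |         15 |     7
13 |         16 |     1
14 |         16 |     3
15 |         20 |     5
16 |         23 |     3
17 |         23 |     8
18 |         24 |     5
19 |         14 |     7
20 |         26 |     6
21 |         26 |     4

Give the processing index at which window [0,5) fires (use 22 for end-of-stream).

7

i=0 t=0 v=7: → [0,5); WM=−∞
i=1 t=1 v=2: → [0,5); WM=−∞
i=2 t=2 v=2: → [0,5); WM=−∞
i=3 t=2 v=4: → [0,5); WM=0
i=4 t=3 v=1: → [0,5); WM=0
i=5 t=3 v=7: → [0,5); WM=0
i=6 t=6 v=7: → [5,10); WM=0
i=7 t=13 v=9: → [10,15); WM=11; [0,5) fires=6 [5,10) fires=1
i=8 t=14 v=3: → [10,15); WM=11
i=9 t=6 v=6: DROP (t<11-2); WM=11
i=10 t=12 v=9: → [10,15); WM=11
i=11 t=11 v=6: → [10,15); WM=12
i=12 t=15 v=7: → [15,20); WM=12
i=13 t=16 v=1: → [15,20); WM=12
i=14 t=16 v=3: → [15,20); WM=12
i=15 t=20 v=5: → [20,25); WM=18; [10,15) fires=4
i=16 t=23 v=3: → [20,25); WM=18
i=17 t=23 v=8: → [20,25); WM=18
i=18 t=24 v=5: → [20,25); WM=18
i=19 t=14 v=7: DROP (t<18-2); WM=22; [15,20) fires=3
i=20 t=26 v=6: → [25,30); WM=22
i=21 t=26 v=4: → [25,30); WM=22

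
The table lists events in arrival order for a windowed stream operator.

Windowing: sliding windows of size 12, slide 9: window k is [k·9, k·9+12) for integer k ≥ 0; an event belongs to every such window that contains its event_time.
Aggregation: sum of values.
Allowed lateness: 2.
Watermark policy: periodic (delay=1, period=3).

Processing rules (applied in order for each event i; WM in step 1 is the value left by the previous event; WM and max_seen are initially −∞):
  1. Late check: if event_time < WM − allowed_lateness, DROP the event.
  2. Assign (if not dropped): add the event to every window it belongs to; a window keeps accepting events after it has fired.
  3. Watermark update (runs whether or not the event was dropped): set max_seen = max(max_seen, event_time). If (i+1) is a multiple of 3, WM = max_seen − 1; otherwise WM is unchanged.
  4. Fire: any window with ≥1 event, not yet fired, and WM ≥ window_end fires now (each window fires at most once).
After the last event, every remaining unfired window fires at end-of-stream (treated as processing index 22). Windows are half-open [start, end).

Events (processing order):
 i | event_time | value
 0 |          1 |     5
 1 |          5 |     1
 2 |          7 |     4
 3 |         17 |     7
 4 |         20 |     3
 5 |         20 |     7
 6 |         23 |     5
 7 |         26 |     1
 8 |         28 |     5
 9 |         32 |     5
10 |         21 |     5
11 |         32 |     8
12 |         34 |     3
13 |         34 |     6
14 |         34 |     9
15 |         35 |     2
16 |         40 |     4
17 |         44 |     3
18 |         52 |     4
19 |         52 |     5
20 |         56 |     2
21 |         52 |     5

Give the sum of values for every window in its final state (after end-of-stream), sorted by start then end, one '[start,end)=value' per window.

[0,12)=10 [9,21)=17 [18,30)=21 [27,39)=38 [36,48)=7 [45,57)=11 [54,66)=2

i=0 t=1 v=5: → [0,12); WM=−∞
i=1 t=5 v=1: → [0,12); WM=−∞
i=2 t=7 v=4: → [0,12); WM=6
i=3 t=17 v=7: → [9,21); WM=6
i=4 t=20 v=3: → [18,30),[9,21); WM=6
i=5 t=20 v=7: → [18,30),[9,21); WM=19; [0,12) fires=10
i=6 t=23 v=5: → [18,30); WM=19
i=7 t=26 v=1: → [18,30); WM=19
i=8 t=28 v=5: → [27,39),[18,30); WM=27; [9,21) fires=17
i=9 t=32 v=5: → [27,39); WM=27
i=10 t=21 v=5: DROP (t<27-2); WM=27
i=11 t=32 v=8: → [27,39); WM=31; [18,30) fires=21
i=12 t=34 v=3: → [27,39); WM=31
i=13 t=34 v=6: → [27,39); WM=31
i=14 t=34 v=9: → [27,39); WM=33
i=15 t=35 v=2: → [27,39); WM=33
i=16 t=40 v=4: → [36,48); WM=33
i=17 t=44 v=3: → [36,48); WM=43; [27,39) fires=38
i=18 t=52 v=4: → [45,57); WM=43
i=19 t=52 v=5: → [45,57); WM=43
i=20 t=56 v=2: → [54,66),[45,57); WM=55; [36,48) fires=7
i=21 t=52 v=5: DROP (t<55-2); WM=55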